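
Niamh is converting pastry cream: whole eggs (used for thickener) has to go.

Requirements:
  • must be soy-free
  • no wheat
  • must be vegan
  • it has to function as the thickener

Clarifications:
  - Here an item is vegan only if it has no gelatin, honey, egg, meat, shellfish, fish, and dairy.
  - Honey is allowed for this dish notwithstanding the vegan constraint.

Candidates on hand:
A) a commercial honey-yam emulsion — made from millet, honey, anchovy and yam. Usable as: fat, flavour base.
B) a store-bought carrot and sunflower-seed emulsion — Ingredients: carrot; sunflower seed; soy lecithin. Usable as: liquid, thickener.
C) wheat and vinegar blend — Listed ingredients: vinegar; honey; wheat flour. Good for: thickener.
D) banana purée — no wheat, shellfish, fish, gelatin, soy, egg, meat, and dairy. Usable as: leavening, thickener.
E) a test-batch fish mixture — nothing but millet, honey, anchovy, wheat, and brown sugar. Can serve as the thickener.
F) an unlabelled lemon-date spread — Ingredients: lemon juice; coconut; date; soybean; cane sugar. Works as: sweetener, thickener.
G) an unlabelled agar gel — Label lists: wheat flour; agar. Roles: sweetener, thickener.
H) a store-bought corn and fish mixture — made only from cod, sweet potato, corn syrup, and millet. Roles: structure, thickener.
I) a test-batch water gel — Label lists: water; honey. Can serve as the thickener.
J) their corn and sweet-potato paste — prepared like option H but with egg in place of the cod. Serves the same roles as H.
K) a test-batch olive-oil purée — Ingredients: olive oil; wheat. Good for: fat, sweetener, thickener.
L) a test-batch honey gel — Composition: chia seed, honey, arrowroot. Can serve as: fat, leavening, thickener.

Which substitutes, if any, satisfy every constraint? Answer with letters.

A: not usable as a thickener; has anchovy, so not vegan — out
B: has soy lecithin, so not soy-free — reject
C: has wheat flour, so not wheat-free — out
D: all constraints satisfied — OK
E: has anchovy, so not vegan; has wheat, so not wheat-free — reject
F: has soybean, so not soy-free — out
G: has wheat flour, so not wheat-free — out
H: has cod, so not vegan — out
I: honey is permitted under the vegan carve-out; nothing else excluded — keep
J: has egg, so not vegan — reject
K: has wheat, so not wheat-free — reject
L: honey is permitted under the vegan carve-out; nothing else excluded — keep

D, I, L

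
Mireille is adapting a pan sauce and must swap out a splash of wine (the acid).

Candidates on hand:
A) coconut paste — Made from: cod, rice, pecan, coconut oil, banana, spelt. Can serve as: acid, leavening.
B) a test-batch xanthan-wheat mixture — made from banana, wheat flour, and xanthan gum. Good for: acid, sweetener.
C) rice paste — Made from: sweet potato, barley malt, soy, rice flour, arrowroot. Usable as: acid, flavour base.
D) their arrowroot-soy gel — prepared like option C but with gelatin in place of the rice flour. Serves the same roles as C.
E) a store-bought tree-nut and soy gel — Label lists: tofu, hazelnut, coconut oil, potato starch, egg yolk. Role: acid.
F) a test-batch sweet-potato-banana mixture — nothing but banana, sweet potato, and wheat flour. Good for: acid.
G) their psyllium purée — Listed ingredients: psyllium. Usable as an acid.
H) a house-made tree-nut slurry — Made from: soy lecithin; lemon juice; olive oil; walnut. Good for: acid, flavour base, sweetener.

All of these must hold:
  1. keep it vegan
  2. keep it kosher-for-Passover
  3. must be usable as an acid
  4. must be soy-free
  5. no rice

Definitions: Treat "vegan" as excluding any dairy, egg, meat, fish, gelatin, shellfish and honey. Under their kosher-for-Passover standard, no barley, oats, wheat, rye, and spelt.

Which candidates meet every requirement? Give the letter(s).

A: has cod, so not vegan; has spelt, so not kosher-for-Passover (and 1 more) — no
B: has wheat flour, so not kosher-for-Passover — out
C: has barley malt, so not kosher-for-Passover; has soy, so not soy-free (and 1 more) — no
D: has gelatin, so not vegan; has barley malt, so not kosher-for-Passover (and 1 more) — out
E: has egg yolk, so not vegan; has tofu, so not soy-free — no
F: has wheat flour, so not kosher-for-Passover — out
G: only psyllium; none excluded — valid
H: has soy lecithin, so not soy-free — no

G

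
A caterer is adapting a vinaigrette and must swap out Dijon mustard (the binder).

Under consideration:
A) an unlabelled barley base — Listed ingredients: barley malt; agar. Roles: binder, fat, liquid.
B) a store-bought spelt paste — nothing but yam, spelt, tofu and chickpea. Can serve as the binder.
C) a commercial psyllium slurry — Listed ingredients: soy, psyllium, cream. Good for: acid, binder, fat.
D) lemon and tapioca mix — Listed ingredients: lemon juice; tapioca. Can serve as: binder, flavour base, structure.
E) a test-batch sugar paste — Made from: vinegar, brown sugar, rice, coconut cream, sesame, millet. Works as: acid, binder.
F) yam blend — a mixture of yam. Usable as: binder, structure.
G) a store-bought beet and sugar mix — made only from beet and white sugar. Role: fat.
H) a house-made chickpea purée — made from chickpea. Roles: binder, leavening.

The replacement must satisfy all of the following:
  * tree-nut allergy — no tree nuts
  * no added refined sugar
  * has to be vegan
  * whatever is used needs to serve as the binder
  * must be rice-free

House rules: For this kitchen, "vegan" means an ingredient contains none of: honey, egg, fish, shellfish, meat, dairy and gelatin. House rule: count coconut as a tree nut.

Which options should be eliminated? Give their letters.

C, E, G

A: no rice, no refined sugar — valid
B: nothing on the exclusion list — OK
C: has cream, so not vegan — no
D: all constraints satisfied — OK
E: has coconut cream, so not tree-nut-free; has brown sugar, so not no-added-sugar (and 1 more) — no
F: vegan, no rice — valid
G: not usable as a binder; has white sugar, so not no-added-sugar — no
H: no refined sugar, vegan — valid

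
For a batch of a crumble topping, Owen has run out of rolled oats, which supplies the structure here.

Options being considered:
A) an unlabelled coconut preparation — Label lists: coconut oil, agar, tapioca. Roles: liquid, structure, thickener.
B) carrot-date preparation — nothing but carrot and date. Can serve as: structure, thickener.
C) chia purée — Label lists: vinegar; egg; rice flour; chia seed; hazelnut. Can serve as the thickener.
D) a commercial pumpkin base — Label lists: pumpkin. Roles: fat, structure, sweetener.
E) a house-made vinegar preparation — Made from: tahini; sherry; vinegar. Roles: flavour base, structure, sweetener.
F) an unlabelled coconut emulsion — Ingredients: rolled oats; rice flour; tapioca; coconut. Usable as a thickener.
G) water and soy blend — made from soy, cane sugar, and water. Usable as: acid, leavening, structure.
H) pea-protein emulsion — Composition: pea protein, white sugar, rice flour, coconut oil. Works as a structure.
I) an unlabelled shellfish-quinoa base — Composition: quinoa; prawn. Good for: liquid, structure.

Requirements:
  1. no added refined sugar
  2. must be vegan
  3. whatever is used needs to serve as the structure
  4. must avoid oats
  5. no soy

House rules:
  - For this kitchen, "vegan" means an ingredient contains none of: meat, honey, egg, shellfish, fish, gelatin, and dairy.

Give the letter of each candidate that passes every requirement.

A, B, D, E

A: every rule checks out — valid
B: every rule checks out — valid
C: not usable as a structure; has egg, so not vegan — no
D: all constraints satisfied — OK
E: works as a structure, no oats, no soy — valid
F: not usable as a structure; has rolled oats, so not oat-free — out
G: has soy, so not soy-free; has cane sugar, so not no-added-sugar — reject
H: has white sugar, so not no-added-sugar — no
I: has prawn, so not vegan — out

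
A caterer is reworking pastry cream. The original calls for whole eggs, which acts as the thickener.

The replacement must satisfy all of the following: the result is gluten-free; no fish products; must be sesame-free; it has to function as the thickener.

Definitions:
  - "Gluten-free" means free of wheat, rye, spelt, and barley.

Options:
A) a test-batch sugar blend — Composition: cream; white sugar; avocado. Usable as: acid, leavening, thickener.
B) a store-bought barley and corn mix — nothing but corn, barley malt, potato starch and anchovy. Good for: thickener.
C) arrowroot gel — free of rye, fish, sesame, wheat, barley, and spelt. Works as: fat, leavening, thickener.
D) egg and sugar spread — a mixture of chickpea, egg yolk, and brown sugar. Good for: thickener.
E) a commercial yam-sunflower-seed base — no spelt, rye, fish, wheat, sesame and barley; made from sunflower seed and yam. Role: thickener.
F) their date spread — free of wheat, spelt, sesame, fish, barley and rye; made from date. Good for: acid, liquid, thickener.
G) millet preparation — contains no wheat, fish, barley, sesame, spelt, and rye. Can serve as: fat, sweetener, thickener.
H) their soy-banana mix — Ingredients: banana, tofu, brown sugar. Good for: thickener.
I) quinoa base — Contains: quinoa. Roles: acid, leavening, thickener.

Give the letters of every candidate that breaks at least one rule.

A: no fish, no sesame — valid
B: has barley malt, so not gluten-free; has anchovy, so not fish-free — out
C: no sesame, no fish — OK
D: all constraints satisfied — keep
E: no sesame, gluten-free — valid
F: every rule checks out — keep
G: nothing on the exclusion list — OK
H: works as a thickener, no fish, no sesame — OK
I: every rule checks out — valid

B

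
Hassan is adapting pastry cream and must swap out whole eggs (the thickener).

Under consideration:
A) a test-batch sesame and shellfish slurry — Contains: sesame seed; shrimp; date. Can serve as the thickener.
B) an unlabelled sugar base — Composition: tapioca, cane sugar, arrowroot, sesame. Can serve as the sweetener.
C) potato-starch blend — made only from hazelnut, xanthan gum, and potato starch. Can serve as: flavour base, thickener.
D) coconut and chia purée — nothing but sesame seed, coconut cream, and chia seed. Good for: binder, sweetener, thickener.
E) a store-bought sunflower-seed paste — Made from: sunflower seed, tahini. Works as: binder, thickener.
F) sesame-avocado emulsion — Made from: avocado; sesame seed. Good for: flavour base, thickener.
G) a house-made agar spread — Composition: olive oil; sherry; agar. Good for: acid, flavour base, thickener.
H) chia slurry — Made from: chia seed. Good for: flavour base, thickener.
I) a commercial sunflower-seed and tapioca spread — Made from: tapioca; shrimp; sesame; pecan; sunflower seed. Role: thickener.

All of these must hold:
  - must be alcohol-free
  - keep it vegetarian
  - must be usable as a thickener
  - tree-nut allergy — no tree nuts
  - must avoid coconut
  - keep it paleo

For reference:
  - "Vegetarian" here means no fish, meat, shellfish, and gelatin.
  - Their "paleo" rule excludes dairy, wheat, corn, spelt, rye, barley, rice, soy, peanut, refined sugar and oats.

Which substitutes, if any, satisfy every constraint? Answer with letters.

E, F, H

A: has shrimp, so not vegetarian — reject
B: not usable as a thickener; has cane sugar, so not paleo — out
C: has hazelnut, so not tree-nut-free — no
D: has coconut cream, so not coconut-free — no
E: works as a thickener, no tree nuts, vegetarian — keep
F: works as a thickener, paleo, no coconut — OK
G: has sherry, so not alcohol-free — out
H: every rule checks out — valid
I: has shrimp, so not vegetarian; has pecan, so not tree-nut-free — reject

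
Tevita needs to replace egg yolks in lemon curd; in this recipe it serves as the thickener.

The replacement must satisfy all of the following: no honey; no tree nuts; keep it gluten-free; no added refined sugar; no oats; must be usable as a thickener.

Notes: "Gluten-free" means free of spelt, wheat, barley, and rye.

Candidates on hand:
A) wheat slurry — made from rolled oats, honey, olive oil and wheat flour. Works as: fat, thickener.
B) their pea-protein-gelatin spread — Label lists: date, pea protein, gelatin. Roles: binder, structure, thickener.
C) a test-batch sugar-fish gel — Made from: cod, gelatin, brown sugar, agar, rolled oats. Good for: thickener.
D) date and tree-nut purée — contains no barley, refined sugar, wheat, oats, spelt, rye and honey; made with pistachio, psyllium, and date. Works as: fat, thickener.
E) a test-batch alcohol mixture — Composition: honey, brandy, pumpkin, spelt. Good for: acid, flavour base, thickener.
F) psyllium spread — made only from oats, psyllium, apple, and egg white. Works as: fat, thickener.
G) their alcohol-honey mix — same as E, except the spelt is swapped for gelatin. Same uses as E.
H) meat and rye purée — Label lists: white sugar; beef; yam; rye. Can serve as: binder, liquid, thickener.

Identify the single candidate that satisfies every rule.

B

A: has wheat flour, so not gluten-free; has honey, so not honey-free (and 1 more) — no
B: no oats, gluten-free — OK
C: has brown sugar, so not no-added-sugar; has rolled oats, so not oat-free — reject
D: has pistachio, so not tree-nut-free — no
E: has spelt, so not gluten-free; has honey, so not honey-free — out
F: has oats, so not oat-free — no
G: has honey, so not honey-free — no
H: has rye, so not gluten-free; has white sugar, so not no-added-sugar — no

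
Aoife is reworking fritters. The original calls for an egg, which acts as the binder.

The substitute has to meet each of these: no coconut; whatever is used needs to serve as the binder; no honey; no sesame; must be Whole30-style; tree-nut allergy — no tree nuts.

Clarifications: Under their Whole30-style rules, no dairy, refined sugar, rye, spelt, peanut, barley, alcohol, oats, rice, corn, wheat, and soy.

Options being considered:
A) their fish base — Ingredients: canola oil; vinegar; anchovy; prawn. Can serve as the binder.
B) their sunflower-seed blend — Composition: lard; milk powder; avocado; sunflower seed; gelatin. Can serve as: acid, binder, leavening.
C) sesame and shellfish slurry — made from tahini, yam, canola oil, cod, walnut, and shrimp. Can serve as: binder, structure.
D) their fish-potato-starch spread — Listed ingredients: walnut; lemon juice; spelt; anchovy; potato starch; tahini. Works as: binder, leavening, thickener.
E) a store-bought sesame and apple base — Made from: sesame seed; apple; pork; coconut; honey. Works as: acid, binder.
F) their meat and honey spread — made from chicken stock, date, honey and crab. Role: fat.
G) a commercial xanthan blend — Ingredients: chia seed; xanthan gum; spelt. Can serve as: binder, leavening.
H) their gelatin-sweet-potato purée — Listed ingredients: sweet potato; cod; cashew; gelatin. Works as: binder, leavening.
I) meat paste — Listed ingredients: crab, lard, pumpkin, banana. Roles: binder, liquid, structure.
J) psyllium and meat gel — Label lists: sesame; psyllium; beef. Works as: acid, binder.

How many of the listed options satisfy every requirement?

2

A: no coconut, no honey — valid
B: has milk powder, so not Whole30-style — reject
C: has walnut, so not tree-nut-free; has tahini, so not sesame-free — out
D: has spelt, so not Whole30-style; has walnut, so not tree-nut-free (and 1 more) — out
E: has sesame seed, so not sesame-free; has coconut, so not coconut-free (and 1 more) — reject
F: not usable as a binder; has honey, so not honey-free — reject
G: has spelt, so not Whole30-style — no
H: has cashew, so not tree-nut-free — out
I: no tree nuts, Whole30-style — valid
J: has sesame, so not sesame-free — reject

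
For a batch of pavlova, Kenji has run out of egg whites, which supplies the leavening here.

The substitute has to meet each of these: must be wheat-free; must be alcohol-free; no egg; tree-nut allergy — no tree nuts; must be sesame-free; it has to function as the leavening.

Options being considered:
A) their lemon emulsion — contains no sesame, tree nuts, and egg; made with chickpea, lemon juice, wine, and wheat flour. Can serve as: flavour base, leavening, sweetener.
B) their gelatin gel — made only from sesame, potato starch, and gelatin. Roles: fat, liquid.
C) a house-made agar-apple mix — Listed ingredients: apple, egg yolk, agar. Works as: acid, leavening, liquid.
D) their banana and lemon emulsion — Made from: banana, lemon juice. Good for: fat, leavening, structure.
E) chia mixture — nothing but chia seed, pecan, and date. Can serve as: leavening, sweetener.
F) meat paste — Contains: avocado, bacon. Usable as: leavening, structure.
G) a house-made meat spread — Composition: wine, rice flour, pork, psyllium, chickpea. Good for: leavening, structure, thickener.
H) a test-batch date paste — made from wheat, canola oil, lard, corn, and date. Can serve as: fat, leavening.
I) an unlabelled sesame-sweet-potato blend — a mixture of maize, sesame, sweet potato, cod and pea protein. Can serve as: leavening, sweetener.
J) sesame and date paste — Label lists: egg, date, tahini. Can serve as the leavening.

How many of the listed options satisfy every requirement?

2

A: has wheat flour, so not wheat-free; has wine, so not alcohol-free — no
B: not usable as a leavening; has sesame, so not sesame-free — no
C: has egg yolk, so not egg-free — reject
D: works as a leavening, no egg, no wheat — valid
E: has pecan, so not tree-nut-free — no
F: all constraints satisfied — OK
G: has wine, so not alcohol-free — reject
H: has wheat, so not wheat-free — no
I: has sesame, so not sesame-free — out
J: has tahini, so not sesame-free; has egg, so not egg-free — reject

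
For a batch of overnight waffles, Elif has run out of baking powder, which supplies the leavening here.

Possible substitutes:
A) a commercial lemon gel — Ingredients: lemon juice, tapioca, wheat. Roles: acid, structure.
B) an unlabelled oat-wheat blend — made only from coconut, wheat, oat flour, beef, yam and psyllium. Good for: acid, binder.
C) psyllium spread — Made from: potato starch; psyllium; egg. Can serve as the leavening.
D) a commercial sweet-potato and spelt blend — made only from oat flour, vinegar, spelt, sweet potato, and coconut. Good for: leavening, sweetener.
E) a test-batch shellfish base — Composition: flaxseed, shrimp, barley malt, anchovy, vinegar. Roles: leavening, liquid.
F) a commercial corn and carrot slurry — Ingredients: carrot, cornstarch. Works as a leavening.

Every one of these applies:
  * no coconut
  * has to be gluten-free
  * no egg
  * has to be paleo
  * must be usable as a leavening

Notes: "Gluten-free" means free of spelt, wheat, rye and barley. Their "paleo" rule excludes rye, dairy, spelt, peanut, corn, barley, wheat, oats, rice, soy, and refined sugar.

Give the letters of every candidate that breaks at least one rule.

A: not usable as a leavening; has wheat, so not gluten-free (and 1 more) — no
B: not usable as a leavening; has wheat, so not gluten-free (and 2 more) — out
C: has egg, so not egg-free — out
D: has spelt, so not gluten-free; has oat flour, so not paleo (and 1 more) — out
E: has barley malt, so not gluten-free; has barley malt, so not paleo — out
F: has cornstarch, so not paleo — out

A, B, C, D, E, F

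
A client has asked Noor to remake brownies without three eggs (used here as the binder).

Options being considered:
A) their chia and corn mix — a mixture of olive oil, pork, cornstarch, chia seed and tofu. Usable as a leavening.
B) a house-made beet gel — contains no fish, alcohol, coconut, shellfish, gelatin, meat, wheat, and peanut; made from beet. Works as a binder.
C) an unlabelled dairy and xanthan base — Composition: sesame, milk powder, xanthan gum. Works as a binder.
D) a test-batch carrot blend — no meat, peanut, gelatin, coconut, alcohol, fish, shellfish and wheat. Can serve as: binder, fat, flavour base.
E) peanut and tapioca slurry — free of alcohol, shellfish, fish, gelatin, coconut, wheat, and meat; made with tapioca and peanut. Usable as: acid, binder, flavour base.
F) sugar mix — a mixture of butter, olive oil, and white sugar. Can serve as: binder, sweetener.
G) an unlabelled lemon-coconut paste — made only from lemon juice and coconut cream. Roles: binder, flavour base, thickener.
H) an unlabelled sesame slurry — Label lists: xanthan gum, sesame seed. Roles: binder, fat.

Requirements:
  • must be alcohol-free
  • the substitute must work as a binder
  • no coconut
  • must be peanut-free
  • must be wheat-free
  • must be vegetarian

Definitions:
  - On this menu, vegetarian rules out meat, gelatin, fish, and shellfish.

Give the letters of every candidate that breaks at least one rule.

A: not usable as a binder; has pork, so not vegetarian — out
B: no peanut, vegetarian — keep
C: only milk powder, sesame, and xanthan gum; none excluded — OK
D: all constraints satisfied — keep
E: has peanut, so not peanut-free — out
F: only butter, white sugar, and olive oil; none excluded — keep
G: has coconut cream, so not coconut-free — no
H: works as a binder, no peanut, no alcohol — keep

A, E, G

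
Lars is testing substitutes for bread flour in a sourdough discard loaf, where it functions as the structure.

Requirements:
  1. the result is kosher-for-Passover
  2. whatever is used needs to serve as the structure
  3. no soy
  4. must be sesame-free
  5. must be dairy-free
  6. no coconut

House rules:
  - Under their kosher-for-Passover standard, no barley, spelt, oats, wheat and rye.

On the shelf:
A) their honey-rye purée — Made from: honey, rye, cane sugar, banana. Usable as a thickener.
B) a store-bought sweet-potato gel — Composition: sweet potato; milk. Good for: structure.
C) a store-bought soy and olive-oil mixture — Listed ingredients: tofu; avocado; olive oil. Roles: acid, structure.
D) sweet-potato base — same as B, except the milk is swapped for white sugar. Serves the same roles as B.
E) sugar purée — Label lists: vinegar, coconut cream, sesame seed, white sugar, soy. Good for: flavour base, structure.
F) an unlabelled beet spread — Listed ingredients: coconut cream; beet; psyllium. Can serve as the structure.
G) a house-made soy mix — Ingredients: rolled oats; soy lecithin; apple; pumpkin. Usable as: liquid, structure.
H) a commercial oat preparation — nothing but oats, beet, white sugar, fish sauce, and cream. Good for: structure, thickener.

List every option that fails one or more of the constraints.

A, B, C, E, F, G, H

A: not usable as a structure; has rye, so not kosher-for-Passover — out
B: has milk, so not dairy-free — no
C: has tofu, so not soy-free — out
D: only white sugar and sweet potato; none excluded — OK
E: has soy, so not soy-free; has sesame seed, so not sesame-free (and 1 more) — reject
F: has coconut cream, so not coconut-free — no
G: has rolled oats, so not kosher-for-Passover; has soy lecithin, so not soy-free — reject
H: has oats, so not kosher-for-Passover; has cream, so not dairy-free — no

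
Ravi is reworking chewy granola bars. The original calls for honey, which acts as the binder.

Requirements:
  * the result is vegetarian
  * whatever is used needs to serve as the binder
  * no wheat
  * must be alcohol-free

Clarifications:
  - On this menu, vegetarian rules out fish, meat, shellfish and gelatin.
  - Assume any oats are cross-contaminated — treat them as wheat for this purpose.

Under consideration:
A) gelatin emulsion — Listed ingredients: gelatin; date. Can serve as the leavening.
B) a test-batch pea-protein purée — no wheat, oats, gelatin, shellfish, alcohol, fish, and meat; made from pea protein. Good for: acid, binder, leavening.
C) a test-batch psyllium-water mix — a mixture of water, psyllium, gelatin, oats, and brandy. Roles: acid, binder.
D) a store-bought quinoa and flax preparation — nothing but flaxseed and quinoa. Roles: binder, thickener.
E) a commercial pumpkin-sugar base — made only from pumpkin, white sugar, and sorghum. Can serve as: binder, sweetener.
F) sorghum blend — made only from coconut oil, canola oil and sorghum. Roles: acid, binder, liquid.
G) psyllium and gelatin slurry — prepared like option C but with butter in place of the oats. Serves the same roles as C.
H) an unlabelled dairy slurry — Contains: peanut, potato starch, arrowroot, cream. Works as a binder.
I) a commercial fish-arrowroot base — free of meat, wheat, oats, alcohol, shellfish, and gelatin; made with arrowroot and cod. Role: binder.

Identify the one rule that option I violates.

vegetarian

usable as a binder: satisfied
vegetarian: has cod — fails
alcohol-free: satisfied
wheat-free: satisfied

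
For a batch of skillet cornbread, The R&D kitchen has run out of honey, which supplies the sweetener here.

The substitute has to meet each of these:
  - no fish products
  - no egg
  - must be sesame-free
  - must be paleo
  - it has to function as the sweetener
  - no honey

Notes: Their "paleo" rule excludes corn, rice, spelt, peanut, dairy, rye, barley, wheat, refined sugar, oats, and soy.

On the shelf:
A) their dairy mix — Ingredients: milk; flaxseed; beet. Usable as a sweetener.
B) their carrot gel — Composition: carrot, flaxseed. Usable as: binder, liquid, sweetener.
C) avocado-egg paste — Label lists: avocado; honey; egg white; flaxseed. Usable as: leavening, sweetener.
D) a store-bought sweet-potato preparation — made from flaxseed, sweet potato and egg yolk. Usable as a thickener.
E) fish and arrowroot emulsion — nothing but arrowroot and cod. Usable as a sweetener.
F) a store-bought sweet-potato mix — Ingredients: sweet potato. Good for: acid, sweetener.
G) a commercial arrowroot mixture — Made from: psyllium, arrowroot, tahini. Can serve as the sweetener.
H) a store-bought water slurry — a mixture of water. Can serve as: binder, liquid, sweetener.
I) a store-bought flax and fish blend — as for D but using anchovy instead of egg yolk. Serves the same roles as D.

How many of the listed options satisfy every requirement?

A: has milk, so not paleo — out
B: every rule checks out — valid
C: has honey, so not honey-free; has egg white, so not egg-free — reject
D: not usable as a sweetener; has egg yolk, so not egg-free — no
E: has cod, so not fish-free — no
F: only sweet potato; none excluded — OK
G: has tahini, so not sesame-free — reject
H: every rule checks out — OK
I: not usable as a sweetener; has anchovy, so not fish-free — out

3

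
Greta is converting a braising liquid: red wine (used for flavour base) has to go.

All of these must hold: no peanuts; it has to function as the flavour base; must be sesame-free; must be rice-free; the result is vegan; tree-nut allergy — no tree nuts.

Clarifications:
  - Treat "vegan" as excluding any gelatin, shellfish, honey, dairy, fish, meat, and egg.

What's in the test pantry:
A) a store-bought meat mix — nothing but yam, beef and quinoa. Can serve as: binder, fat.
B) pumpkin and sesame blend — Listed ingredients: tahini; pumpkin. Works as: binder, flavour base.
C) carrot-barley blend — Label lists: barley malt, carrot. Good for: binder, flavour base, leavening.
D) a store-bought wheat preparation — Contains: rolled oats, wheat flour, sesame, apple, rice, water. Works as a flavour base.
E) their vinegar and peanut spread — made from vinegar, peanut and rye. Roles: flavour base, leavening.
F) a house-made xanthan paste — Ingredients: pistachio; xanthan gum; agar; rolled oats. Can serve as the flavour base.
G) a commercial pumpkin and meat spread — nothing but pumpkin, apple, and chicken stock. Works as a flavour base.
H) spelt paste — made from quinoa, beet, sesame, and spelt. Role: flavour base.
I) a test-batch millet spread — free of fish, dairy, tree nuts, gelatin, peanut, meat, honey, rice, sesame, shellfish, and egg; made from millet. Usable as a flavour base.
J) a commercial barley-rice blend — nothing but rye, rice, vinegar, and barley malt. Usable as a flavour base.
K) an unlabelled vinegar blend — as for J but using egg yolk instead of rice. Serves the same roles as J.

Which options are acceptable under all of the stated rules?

C, I

A: not usable as a flavour base; has beef, so not vegan — reject
B: has tahini, so not sesame-free — reject
C: vegan, no peanut — keep
D: has sesame, so not sesame-free; has rice, so not rice-free — out
E: has peanut, so not peanut-free — reject
F: has pistachio, so not tree-nut-free — reject
G: has chicken stock, so not vegan — no
H: has sesame, so not sesame-free — out
I: works as a flavour base, no peanut, no rice — keep
J: has rice, so not rice-free — out
K: has egg yolk, so not vegan — no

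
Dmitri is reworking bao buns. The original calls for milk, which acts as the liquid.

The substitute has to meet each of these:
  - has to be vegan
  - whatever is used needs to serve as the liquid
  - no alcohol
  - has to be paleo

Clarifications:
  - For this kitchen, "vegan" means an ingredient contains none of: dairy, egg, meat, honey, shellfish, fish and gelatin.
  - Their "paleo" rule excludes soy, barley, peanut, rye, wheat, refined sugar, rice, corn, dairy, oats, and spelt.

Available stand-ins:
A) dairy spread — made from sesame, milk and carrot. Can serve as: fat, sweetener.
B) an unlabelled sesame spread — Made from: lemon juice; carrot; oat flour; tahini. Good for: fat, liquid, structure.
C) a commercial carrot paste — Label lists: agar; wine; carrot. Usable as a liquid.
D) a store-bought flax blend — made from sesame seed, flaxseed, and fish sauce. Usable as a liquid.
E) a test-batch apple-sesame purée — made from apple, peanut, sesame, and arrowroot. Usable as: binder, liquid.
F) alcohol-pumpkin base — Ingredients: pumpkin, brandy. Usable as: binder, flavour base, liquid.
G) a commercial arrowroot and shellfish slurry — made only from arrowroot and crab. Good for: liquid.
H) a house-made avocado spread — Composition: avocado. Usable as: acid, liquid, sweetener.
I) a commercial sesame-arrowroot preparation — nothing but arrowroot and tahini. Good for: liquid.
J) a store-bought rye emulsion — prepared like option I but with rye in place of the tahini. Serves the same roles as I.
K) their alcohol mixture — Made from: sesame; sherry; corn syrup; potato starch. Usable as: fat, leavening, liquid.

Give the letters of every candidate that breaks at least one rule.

A, B, C, D, E, F, G, J, K

A: not usable as a liquid; has milk, so not vegan (and 1 more) — out
B: has oat flour, so not paleo — no
C: has wine, so not alcohol-free — no
D: has fish sauce, so not vegan — out
E: has peanut, so not paleo — no
F: has brandy, so not alcohol-free — reject
G: has crab, so not vegan — out
H: vegan, no alcohol — OK
I: works as a liquid, vegan, no alcohol — valid
J: has rye, so not paleo — out
K: has corn syrup, so not paleo; has sherry, so not alcohol-free — out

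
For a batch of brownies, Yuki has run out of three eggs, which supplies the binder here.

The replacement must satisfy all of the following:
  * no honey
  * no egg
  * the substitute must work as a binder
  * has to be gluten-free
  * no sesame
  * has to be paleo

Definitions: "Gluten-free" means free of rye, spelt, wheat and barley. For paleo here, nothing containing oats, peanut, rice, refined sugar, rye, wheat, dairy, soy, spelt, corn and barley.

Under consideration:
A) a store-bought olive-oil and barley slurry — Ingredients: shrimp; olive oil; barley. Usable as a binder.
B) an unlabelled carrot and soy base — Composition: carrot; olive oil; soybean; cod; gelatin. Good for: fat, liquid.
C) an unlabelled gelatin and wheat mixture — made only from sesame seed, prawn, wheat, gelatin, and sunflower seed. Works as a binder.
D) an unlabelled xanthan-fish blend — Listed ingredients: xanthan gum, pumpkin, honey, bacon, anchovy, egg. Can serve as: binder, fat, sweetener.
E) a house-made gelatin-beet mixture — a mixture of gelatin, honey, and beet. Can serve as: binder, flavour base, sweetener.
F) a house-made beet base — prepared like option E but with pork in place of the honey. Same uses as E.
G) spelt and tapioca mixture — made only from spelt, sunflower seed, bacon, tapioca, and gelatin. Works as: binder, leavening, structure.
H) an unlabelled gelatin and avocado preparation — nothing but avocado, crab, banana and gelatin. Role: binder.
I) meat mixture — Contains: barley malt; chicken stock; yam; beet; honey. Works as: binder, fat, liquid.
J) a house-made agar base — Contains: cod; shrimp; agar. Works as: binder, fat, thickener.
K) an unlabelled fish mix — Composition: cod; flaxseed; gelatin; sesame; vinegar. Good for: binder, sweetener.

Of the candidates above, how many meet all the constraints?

3

A: has barley, so not gluten-free; has barley, so not paleo — no
B: not usable as a binder; has soybean, so not paleo — out
C: has wheat, so not gluten-free; has wheat, so not paleo (and 1 more) — out
D: has egg, so not egg-free; has honey, so not honey-free — out
E: has honey, so not honey-free — reject
F: only gelatin, pork, and beet; none excluded — valid
G: has spelt, so not gluten-free; has spelt, so not paleo — out
H: all constraints satisfied — valid
I: has barley malt, so not gluten-free; has barley malt, so not paleo (and 1 more) — reject
J: works as a binder, no honey, gluten-free — keep
K: has sesame, so not sesame-free — out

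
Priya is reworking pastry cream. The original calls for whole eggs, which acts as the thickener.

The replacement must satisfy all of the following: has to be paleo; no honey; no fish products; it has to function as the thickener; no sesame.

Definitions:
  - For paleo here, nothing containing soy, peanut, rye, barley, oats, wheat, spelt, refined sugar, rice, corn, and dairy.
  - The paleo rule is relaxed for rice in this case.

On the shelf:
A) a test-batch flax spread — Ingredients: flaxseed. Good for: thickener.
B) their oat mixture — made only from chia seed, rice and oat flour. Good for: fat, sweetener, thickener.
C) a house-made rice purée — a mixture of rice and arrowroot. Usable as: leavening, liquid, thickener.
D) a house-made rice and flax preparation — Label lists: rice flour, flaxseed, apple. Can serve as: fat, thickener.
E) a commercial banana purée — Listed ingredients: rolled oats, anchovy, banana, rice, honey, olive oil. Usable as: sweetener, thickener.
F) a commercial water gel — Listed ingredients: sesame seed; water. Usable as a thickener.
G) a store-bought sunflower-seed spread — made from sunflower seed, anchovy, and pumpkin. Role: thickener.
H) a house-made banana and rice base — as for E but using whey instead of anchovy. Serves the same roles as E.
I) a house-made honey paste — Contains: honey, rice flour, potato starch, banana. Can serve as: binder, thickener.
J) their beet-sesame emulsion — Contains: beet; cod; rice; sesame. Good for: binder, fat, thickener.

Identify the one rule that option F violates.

usable as a thickener: satisfied
paleo: satisfied
honey-free: satisfied
sesame-free: has sesame seed — fails
fish-free: satisfied

sesame-free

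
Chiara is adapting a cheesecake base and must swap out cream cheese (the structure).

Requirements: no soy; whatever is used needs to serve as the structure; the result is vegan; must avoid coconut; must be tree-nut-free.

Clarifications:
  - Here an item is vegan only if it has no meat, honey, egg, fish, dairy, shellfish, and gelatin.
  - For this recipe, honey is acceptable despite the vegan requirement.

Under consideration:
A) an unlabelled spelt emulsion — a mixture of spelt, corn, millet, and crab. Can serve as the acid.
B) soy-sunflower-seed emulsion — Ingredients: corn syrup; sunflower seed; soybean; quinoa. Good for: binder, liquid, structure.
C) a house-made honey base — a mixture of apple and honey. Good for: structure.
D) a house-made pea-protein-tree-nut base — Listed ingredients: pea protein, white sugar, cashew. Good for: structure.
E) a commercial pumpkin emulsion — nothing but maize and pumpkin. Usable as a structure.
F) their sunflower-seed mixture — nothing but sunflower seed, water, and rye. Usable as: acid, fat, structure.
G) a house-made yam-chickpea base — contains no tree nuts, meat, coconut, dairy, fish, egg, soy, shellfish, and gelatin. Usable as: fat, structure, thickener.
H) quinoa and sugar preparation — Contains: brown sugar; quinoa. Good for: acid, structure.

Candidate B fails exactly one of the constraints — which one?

usable as a structure: satisfied
vegan: satisfied
soy-free: has soybean — fails
tree-nut-free: satisfied
coconut-free: satisfied

soy-free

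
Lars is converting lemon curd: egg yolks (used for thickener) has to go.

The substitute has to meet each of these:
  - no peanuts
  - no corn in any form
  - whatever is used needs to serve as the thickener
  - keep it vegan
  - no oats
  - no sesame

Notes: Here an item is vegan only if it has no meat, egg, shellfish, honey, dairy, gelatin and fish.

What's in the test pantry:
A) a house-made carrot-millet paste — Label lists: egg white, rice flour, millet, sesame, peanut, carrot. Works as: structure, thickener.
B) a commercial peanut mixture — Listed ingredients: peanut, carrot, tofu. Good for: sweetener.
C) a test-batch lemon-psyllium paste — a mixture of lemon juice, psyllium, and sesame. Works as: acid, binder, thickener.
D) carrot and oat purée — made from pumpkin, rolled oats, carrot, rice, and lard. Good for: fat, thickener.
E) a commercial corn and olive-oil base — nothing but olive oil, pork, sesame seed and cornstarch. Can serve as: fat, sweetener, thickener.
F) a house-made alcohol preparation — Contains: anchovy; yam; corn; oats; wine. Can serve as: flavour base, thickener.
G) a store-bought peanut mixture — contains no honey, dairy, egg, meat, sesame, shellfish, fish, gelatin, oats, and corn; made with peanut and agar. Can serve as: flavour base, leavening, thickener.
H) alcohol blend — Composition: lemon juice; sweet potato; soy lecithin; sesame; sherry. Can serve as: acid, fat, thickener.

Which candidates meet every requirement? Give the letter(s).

none

A: has egg white, so not vegan; has peanut, so not peanut-free (and 1 more) — out
B: not usable as a thickener; has peanut, so not peanut-free — out
C: has sesame, so not sesame-free — no
D: has lard, so not vegan; has rolled oats, so not oat-free — out
E: has pork, so not vegan; has sesame seed, so not sesame-free (and 1 more) — reject
F: has anchovy, so not vegan; has oats, so not oat-free (and 1 more) — out
G: has peanut, so not peanut-free — out
H: has sesame, so not sesame-free — out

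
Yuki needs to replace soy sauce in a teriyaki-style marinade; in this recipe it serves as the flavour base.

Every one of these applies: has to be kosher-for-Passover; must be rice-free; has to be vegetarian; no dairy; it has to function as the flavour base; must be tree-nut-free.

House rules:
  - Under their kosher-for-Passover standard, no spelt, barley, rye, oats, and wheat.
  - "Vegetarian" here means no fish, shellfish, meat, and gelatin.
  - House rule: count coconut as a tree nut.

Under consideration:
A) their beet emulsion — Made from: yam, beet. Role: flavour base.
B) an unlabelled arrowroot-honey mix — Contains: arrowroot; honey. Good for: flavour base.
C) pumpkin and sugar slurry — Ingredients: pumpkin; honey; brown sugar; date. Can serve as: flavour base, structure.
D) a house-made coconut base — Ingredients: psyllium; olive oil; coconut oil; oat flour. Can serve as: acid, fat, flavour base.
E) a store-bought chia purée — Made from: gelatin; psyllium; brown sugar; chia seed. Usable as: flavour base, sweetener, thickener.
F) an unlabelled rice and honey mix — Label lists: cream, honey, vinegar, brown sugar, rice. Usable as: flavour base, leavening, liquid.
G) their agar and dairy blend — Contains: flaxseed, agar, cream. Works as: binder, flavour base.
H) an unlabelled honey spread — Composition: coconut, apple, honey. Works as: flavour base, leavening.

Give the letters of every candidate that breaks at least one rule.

D, E, F, G, H

A: all constraints satisfied — OK
B: no rice, tree-nut-free — keep
C: every rule checks out — keep
D: has oat flour, so not kosher-for-Passover; has coconut oil, so not tree-nut-free — no
E: has gelatin, so not vegetarian — no
F: has rice, so not rice-free; has cream, so not dairy-free — no
G: has cream, so not dairy-free — out
H: has coconut, so not tree-nut-free — no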